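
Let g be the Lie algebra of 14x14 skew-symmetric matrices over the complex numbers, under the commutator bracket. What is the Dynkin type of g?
This is so(14) with 14 even, which has dimension 14(14-1)/2 = 91 and rank 14/2 = 7. In the classification of classical Lie algebras, the orthogonal algebra so(2n) in an even number of variables has type D_n; here n = 7, so the Dynkin diagram is a chain of 5 nodes with a fork of two nodes at one end (D_7). Hence the type is D_7.

D7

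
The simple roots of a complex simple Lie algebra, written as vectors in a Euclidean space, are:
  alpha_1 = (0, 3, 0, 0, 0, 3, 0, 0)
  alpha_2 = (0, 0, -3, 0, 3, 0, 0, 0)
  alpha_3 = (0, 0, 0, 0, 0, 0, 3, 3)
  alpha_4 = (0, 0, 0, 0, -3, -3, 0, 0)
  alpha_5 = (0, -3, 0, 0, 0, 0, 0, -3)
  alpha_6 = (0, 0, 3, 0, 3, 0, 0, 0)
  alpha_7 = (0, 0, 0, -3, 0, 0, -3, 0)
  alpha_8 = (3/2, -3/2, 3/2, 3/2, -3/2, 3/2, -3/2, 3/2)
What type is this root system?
Compute the Cartan integers a_ij = 2(alpha_i, alpha_j)/(alpha_j, alpha_j); the resulting 8x8 Cartan matrix is
[[2, 0, 0, -1, -1, 0, 0, 0], [0, 2, 0, -1, 0, 0, 0, -1], [0, 0, 2, 0, -1, 0, -1, 0], [-1, -1, 0, 2, 0, -1, 0, 0], [-1, 0, -1, 0, 2, 0, 0, 0], [0, 0, 0, -1, 0, 2, 0, 0], [0, 0, -1, 0, 0, 0, 2, 0], [0, -1, 0, 0, 0, 0, 0, 2]].
All simple roots have the same length, so the diagram is simply laced. The associated Dynkin diagram is a chain of 7 nodes with one extra node attached to the third node from one end (E_8), so the type is E_8.

E8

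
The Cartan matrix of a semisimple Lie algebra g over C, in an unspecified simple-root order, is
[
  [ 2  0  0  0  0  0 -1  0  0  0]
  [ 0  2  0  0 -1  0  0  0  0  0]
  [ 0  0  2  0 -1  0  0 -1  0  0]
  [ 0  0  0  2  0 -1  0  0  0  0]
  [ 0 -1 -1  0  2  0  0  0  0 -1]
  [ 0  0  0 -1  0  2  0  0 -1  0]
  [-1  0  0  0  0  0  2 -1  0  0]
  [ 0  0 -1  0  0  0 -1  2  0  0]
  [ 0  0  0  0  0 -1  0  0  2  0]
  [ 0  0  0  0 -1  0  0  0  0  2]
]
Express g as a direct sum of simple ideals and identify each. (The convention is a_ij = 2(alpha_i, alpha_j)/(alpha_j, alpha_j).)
A3 ⊕ D7

The diagram associated to this matrix has two connected components: the simple roots {alpha_4, alpha_6, alpha_9} form a chain of 3 nodes with single edges (A_3), and {alpha_1, alpha_2, alpha_3, alpha_5, alpha_7, alpha_8, alpha_10} form a chain of 5 nodes with a fork of two nodes at one end (D_7). A semisimple Lie algebra decomposes uniquely as the direct sum of simple ideals, one per connected component of its Dynkin diagram, so g ≅ A_3 ⊕ D_7 (dimension 15 + 91 = 106).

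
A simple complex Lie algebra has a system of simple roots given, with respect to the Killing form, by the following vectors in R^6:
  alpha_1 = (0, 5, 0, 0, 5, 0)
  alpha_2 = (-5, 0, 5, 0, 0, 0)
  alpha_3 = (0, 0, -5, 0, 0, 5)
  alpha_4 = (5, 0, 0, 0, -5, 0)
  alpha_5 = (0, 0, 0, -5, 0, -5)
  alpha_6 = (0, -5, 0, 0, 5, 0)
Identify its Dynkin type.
Compute the Cartan integers a_ij = 2(alpha_i, alpha_j)/(alpha_j, alpha_j); the resulting 6x6 Cartan matrix is
[[2, 0, 0, -1, 0, 0], [0, 2, -1, -1, 0, 0], [0, -1, 2, 0, -1, 0], [-1, -1, 0, 2, 0, -1], [0, 0, -1, 0, 2, 0], [0, 0, 0, -1, 0, 2]].
All simple roots have the same length, so the diagram is simply laced. The associated Dynkin diagram is a chain of 4 nodes with a fork of two nodes at one end (D_6), so the type is D_6 (the algebra so(12)).

type D_6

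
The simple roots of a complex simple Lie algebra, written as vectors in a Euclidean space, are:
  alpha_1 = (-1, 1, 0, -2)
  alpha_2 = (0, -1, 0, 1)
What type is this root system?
Compute the Cartan integers a_ij = 2(alpha_i, alpha_j)/(alpha_j, alpha_j); the resulting 2x2 Cartan matrix is
[[2, -3], [-1, 2]].
The roots have two lengths (squared-length ratio 3:1); the short ones are alpha_{2}. The associated Dynkin diagram is two nodes joined by a triple edge (G_2), so the type is G_2.

type G_2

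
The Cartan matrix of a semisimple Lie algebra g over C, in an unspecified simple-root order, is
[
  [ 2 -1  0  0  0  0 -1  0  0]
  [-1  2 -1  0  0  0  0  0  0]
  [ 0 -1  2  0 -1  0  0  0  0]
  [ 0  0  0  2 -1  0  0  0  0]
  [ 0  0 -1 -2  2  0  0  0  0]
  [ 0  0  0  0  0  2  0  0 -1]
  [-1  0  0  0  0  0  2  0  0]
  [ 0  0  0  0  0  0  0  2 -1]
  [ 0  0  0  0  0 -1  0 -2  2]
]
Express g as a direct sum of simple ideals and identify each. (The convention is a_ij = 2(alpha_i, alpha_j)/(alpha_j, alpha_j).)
B3 + B6

The diagram associated to this matrix has two connected components: the simple roots {alpha_6, alpha_8, alpha_9} form a chain of 3 nodes with a double edge at one end; the terminal node there is the unique short simple root (B_3), and {alpha_1, alpha_2, alpha_3, alpha_4, alpha_5, alpha_7} form a chain of 6 nodes with a double edge at one end; the terminal node there is the unique short simple root (B_6). A semisimple Lie algebra decomposes uniquely as the direct sum of simple ideals, one per connected component of its Dynkin diagram, so g ≅ B_3 ⊕ B_6 (dimension 21 + 78 = 99).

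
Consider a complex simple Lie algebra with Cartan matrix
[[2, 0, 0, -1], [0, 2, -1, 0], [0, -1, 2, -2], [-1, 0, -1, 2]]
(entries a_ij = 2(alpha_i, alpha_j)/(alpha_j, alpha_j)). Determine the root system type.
F4

The matrix has rank 4 with 2's on the diagonal. Reading the off-diagonal entries as Dynkin edges (a single edge where a_ij = a_ji = -1; a double or triple edge where a_ij * a_ji = 2 or 3), the diagram is a chain of 4 nodes with a double edge between the middle two (F_4). One simple-root ordering that puts it in standard form is (alpha_2, alpha_3, alpha_4, alpha_1). So the algebra is type F_4.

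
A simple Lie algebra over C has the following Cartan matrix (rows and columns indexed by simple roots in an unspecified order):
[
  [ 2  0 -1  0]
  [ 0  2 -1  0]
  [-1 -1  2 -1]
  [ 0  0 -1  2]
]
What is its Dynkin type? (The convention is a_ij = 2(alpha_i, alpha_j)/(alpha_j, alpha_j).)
type D_4

The matrix has rank 4 with 2's on the diagonal. Reading the off-diagonal entries as Dynkin edges (a single edge where a_ij = a_ji = -1; a double or triple edge where a_ij * a_ji = 2 or 3), the diagram is a chain of 2 nodes with a fork of two nodes at one end (D_4). One simple-root ordering that puts it in standard form is (alpha_4, alpha_3, alpha_2, alpha_1). So the algebra is type D_4, i.e. so(8).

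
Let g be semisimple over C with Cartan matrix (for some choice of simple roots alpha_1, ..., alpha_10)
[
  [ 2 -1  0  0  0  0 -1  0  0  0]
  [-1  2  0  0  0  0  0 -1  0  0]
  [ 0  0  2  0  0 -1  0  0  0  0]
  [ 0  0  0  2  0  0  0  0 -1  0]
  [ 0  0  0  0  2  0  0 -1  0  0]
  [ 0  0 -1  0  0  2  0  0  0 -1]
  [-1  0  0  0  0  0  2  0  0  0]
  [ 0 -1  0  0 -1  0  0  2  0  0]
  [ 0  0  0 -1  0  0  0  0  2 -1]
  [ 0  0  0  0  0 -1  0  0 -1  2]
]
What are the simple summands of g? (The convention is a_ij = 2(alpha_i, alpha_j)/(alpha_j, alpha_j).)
A_5 (sl(6)) ⊕ A_5 (sl(6))

The diagram associated to this matrix has two connected components: the simple roots {alpha_3, alpha_4, alpha_6, alpha_9, alpha_10} form a chain of 5 nodes with single edges (A_5), and {alpha_1, alpha_2, alpha_5, alpha_7, alpha_8} form a chain of 5 nodes with single edges (A_5). A semisimple Lie algebra decomposes uniquely as the direct sum of simple ideals, one per connected component of its Dynkin diagram, so g ≅ A_5 ⊕ A_5 (dimension 35 + 35 = 70).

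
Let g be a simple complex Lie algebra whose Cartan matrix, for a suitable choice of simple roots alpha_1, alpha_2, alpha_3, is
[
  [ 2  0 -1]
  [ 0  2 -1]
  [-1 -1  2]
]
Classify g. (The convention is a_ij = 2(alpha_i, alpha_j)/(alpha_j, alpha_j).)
type A_3

The matrix has rank 3 with 2's on the diagonal. Reading the off-diagonal entries as Dynkin edges (a single edge where a_ij = a_ji = -1; a double or triple edge where a_ij * a_ji = 2 or 3), the diagram is a chain of 3 nodes with single edges (A_3). One simple-root ordering that puts it in standard form is (alpha_2, alpha_3, alpha_1). So the algebra is type A_3, i.e. sl(4).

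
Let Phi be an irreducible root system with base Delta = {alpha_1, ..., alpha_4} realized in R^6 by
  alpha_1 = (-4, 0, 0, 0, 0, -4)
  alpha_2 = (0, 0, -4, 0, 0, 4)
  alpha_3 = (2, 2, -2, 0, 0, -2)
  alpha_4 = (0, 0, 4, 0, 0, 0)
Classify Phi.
F_4

Compute the Cartan integers a_ij = 2(alpha_i, alpha_j)/(alpha_j, alpha_j); the resulting 4x4 Cartan matrix is
[[2, -1, 0, 0], [-1, 2, 0, -2], [0, 0, 2, -1], [0, -1, -1, 2]].
The roots have two lengths (squared-length ratio 2:1); the short ones are alpha_{3,4}. The associated Dynkin diagram is a chain of 4 nodes with a double edge between the middle two (F_4), so the type is F_4.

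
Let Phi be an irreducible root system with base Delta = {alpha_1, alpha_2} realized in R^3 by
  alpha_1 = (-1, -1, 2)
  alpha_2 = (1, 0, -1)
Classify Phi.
Compute the Cartan integers a_ij = 2(alpha_i, alpha_j)/(alpha_j, alpha_j); the resulting 2x2 Cartan matrix is
[[2, -3], [-1, 2]].
The roots have two lengths (squared-length ratio 3:1); the short ones are alpha_{2}. The associated Dynkin diagram is two nodes joined by a triple edge (G_2), so the type is G_2.

type G_2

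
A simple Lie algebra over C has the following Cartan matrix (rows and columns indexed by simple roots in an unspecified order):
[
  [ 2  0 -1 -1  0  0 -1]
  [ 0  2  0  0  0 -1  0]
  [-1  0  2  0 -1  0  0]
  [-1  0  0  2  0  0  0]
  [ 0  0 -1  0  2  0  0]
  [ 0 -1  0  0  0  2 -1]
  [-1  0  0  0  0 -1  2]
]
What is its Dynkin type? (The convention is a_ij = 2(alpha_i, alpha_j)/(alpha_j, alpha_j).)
E_7

The matrix has rank 7 with 2's on the diagonal. Reading the off-diagonal entries as Dynkin edges (a single edge where a_ij = a_ji = -1; a double or triple edge where a_ij * a_ji = 2 or 3), the diagram is a chain of 6 nodes with one extra node attached to the third node from one end (E_7). One simple-root ordering that puts it in standard form is (alpha_5, alpha_4, alpha_3, alpha_1, alpha_7, alpha_6, alpha_2). So the algebra is type E_7.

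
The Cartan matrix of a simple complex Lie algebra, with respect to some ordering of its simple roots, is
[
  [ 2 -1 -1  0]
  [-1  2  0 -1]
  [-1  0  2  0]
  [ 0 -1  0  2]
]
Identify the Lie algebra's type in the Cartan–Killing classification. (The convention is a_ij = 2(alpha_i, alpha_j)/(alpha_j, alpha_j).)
The matrix has rank 4 with 2's on the diagonal. Reading the off-diagonal entries as Dynkin edges (a single edge where a_ij = a_ji = -1; a double or triple edge where a_ij * a_ji = 2 or 3), the diagram is a chain of 4 nodes with single edges (A_4). One simple-root ordering that puts it in standard form is (alpha_3, alpha_1, alpha_2, alpha_4). So the algebra is type A_4, i.e. sl(5).

type A_4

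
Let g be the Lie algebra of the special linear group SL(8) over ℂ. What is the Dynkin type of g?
A7

This is sl(8), which has dimension 8^2 - 1 = 63 and rank 8 - 1 = 7 (a Cartan subalgebra is the diagonal traceless matrices). In the classification of classical Lie algebras, the special linear algebra sl(n+1) has type A_n; here n = 7, so the Dynkin diagram is a chain of 7 nodes with single edges (A_7). Hence the type is A_7.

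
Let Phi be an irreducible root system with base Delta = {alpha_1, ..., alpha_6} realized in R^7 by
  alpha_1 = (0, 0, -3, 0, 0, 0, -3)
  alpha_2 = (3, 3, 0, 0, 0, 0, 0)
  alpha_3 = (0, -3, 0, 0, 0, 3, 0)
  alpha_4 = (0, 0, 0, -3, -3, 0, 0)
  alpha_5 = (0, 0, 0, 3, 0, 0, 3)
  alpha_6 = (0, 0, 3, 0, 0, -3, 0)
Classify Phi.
A6

Compute the Cartan integers a_ij = 2(alpha_i, alpha_j)/(alpha_j, alpha_j); the resulting 6x6 Cartan matrix is
[[2, 0, 0, 0, -1, -1], [0, 2, -1, 0, 0, 0], [0, -1, 2, 0, 0, -1], [0, 0, 0, 2, -1, 0], [-1, 0, 0, -1, 2, 0], [-1, 0, -1, 0, 0, 2]].
All simple roots have the same length, so the diagram is simply laced. The associated Dynkin diagram is a chain of 6 nodes with single edges (A_6), so the type is A_6 (the algebra sl(7)).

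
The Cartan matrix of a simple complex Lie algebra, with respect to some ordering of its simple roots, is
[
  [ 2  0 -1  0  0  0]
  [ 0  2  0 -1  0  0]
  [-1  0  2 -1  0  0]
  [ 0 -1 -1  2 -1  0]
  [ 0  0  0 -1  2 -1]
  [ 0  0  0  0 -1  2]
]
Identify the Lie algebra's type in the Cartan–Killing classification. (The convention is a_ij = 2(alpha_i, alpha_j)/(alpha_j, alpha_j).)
The matrix has rank 6 with 2's on the diagonal. Reading the off-diagonal entries as Dynkin edges (a single edge where a_ij = a_ji = -1; a double or triple edge where a_ij * a_ji = 2 or 3), the diagram is a chain of 5 nodes with one extra node attached to the third node from one end (E_6). One simple-root ordering that puts it in standard form is (alpha_6, alpha_2, alpha_5, alpha_4, alpha_3, alpha_1). So the algebra is type E_6.

E_6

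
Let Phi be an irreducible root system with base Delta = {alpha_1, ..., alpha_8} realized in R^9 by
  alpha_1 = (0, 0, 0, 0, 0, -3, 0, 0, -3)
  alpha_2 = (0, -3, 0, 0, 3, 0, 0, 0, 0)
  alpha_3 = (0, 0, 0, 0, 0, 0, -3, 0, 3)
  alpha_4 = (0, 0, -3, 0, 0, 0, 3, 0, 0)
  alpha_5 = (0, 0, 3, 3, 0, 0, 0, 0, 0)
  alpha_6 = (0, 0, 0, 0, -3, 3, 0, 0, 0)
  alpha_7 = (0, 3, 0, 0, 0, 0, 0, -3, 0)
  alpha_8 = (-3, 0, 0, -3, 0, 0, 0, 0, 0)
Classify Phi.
Compute the Cartan integers a_ij = 2(alpha_i, alpha_j)/(alpha_j, alpha_j); the resulting 8x8 Cartan matrix is
[[2, 0, -1, 0, 0, -1, 0, 0], [0, 2, 0, 0, 0, -1, -1, 0], [-1, 0, 2, -1, 0, 0, 0, 0], [0, 0, -1, 2, -1, 0, 0, 0], [0, 0, 0, -1, 2, 0, 0, -1], [-1, -1, 0, 0, 0, 2, 0, 0], [0, -1, 0, 0, 0, 0, 2, 0], [0, 0, 0, 0, -1, 0, 0, 2]].
All simple roots have the same length, so the diagram is simply laced. The associated Dynkin diagram is a chain of 8 nodes with single edges (A_8), so the type is A_8 (the algebra sl(9)).

A8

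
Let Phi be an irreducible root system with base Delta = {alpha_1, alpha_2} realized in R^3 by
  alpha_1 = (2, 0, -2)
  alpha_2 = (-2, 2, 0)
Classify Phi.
Compute the Cartan integers a_ij = 2(alpha_i, alpha_j)/(alpha_j, alpha_j); the resulting 2x2 Cartan matrix is
[[2, -1], [-1, 2]].
All simple roots have the same length, so the diagram is simply laced. The associated Dynkin diagram is a chain of 2 nodes with single edges (A_2), so the type is A_2 (the algebra sl(3)).

type A_2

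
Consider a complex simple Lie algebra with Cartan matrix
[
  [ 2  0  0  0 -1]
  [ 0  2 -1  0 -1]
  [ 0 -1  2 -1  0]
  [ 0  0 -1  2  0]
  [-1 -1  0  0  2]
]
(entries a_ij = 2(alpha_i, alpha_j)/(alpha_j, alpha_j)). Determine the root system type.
The matrix has rank 5 with 2's on the diagonal. Reading the off-diagonal entries as Dynkin edges (a single edge where a_ij = a_ji = -1; a double or triple edge where a_ij * a_ji = 2 or 3), the diagram is a chain of 5 nodes with single edges (A_5). One simple-root ordering that puts it in standard form is (alpha_1, alpha_5, alpha_2, alpha_3, alpha_4). So the algebra is type A_5, i.e. sl(6).

type A_5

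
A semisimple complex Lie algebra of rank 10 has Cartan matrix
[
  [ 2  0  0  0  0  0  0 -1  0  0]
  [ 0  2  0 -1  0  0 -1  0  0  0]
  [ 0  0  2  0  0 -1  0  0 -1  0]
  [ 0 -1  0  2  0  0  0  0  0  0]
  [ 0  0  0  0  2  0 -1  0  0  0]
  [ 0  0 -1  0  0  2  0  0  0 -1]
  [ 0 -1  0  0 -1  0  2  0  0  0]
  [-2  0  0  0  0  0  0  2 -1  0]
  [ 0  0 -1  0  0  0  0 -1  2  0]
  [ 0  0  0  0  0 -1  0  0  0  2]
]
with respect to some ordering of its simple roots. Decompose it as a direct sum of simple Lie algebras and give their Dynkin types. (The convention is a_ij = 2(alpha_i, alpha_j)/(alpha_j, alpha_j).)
The diagram associated to this matrix has two connected components: the simple roots {alpha_2, alpha_4, alpha_5, alpha_7} form a chain of 4 nodes with single edges (A_4), and {alpha_1, alpha_3, alpha_6, alpha_8, alpha_9, alpha_10} form a chain of 6 nodes with a double edge at one end; the terminal node there is the unique short simple root (B_6). A semisimple Lie algebra decomposes uniquely as the direct sum of simple ideals, one per connected component of its Dynkin diagram, so g ≅ A_4 ⊕ B_6 (dimension 24 + 78 = 102).

A_4 (sl(5)) + B_6 (so(13))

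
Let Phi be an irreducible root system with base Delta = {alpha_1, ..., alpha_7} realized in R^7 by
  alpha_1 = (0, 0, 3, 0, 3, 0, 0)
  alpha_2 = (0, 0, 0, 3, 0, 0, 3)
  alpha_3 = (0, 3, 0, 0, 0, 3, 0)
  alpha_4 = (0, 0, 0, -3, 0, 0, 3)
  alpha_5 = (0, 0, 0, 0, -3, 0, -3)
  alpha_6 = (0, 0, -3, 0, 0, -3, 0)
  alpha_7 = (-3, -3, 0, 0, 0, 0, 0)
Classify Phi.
Compute the Cartan integers a_ij = 2(alpha_i, alpha_j)/(alpha_j, alpha_j); the resulting 7x7 Cartan matrix is
[[2, 0, 0, 0, -1, -1, 0], [0, 2, 0, 0, -1, 0, 0], [0, 0, 2, 0, 0, -1, -1], [0, 0, 0, 2, -1, 0, 0], [-1, -1, 0, -1, 2, 0, 0], [-1, 0, -1, 0, 0, 2, 0], [0, 0, -1, 0, 0, 0, 2]].
All simple roots have the same length, so the diagram is simply laced. The associated Dynkin diagram is a chain of 5 nodes with a fork of two nodes at one end (D_7), so the type is D_7 (the algebra so(14)).

D_7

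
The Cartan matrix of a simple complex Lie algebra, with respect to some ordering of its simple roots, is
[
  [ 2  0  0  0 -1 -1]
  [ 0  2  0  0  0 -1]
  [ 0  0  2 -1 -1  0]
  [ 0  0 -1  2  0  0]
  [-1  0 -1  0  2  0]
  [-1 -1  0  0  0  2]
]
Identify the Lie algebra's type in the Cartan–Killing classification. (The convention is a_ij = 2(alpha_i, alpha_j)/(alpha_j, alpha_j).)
The matrix has rank 6 with 2's on the diagonal. Reading the off-diagonal entries as Dynkin edges (a single edge where a_ij = a_ji = -1; a double or triple edge where a_ij * a_ji = 2 or 3), the diagram is a chain of 6 nodes with single edges (A_6). One simple-root ordering that puts it in standard form is (alpha_2, alpha_6, alpha_1, alpha_5, alpha_3, alpha_4). So the algebra is type A_6, i.e. sl(7).

A_6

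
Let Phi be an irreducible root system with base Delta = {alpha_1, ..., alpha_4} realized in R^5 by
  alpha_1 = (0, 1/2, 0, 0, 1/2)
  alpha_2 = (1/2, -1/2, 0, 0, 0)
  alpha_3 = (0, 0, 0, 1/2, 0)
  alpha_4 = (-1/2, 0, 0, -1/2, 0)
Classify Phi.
Compute the Cartan integers a_ij = 2(alpha_i, alpha_j)/(alpha_j, alpha_j); the resulting 4x4 Cartan matrix is
[[2, -1, 0, 0], [-1, 2, 0, -1], [0, 0, 2, -1], [0, -1, -2, 2]].
The roots have two lengths (squared-length ratio 2:1); the short ones are alpha_{3}. The associated Dynkin diagram is a chain of 4 nodes with a double edge at one end; the terminal node there is the unique short simple root (B_4), so the type is B_4 (the algebra so(9)).

B_4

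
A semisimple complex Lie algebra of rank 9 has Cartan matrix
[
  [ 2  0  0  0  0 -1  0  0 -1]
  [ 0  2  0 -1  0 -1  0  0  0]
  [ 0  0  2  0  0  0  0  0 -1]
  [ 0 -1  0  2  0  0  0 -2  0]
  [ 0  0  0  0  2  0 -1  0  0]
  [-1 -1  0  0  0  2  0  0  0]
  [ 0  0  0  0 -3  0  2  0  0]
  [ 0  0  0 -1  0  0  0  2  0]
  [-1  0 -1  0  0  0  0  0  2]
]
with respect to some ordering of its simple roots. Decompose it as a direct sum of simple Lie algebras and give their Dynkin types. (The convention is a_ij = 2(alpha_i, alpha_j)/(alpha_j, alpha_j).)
B_7 (so(15)) ⊕ G_2

The diagram associated to this matrix has two connected components: the simple roots {alpha_1, alpha_2, alpha_3, alpha_4, alpha_6, alpha_8, alpha_9} form a chain of 7 nodes with a double edge at one end; the terminal node there is the unique short simple root (B_7), and {alpha_5, alpha_7} form two nodes joined by a triple edge (G_2). A semisimple Lie algebra decomposes uniquely as the direct sum of simple ideals, one per connected component of its Dynkin diagram, so g ≅ B_7 ⊕ G_2 (dimension 105 + 14 = 119).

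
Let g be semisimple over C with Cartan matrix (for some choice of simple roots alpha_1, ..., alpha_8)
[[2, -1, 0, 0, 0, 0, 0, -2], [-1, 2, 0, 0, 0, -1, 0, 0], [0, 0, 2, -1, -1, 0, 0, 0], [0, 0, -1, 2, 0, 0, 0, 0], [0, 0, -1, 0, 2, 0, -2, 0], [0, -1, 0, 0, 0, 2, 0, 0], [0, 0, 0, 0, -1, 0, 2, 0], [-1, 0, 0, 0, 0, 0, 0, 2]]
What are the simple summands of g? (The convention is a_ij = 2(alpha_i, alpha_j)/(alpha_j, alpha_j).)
B4 + B4

The diagram associated to this matrix has two connected components: the simple roots {alpha_1, alpha_2, alpha_6, alpha_8} form a chain of 4 nodes with a double edge at one end; the terminal node there is the unique short simple root (B_4), and {alpha_3, alpha_4, alpha_5, alpha_7} form a chain of 4 nodes with a double edge at one end; the terminal node there is the unique short simple root (B_4). A semisimple Lie algebra decomposes uniquely as the direct sum of simple ideals, one per connected component of its Dynkin diagram, so g ≅ B_4 ⊕ B_4 (dimension 36 + 36 = 72).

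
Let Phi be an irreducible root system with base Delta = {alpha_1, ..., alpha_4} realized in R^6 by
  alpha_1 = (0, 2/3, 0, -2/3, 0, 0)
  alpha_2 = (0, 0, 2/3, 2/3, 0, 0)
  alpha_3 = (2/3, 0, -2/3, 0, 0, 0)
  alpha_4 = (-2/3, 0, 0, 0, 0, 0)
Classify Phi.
Compute the Cartan integers a_ij = 2(alpha_i, alpha_j)/(alpha_j, alpha_j); the resulting 4x4 Cartan matrix is
[[2, -1, 0, 0], [-1, 2, -1, 0], [0, -1, 2, -2], [0, 0, -1, 2]].
The roots have two lengths (squared-length ratio 2:1); the short ones are alpha_{4}. The associated Dynkin diagram is a chain of 4 nodes with a double edge at one end; the terminal node there is the unique short simple root (B_4), so the type is B_4 (the algebra so(9)).

B_4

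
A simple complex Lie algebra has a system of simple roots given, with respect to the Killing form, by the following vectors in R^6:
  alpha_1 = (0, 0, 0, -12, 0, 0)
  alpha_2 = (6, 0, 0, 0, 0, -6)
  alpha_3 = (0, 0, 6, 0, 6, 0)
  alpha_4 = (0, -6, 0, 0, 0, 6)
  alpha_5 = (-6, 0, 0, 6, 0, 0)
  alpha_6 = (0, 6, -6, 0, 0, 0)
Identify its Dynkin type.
Compute the Cartan integers a_ij = 2(alpha_i, alpha_j)/(alpha_j, alpha_j); the resulting 6x6 Cartan matrix is
[[2, 0, 0, 0, -2, 0], [0, 2, 0, -1, -1, 0], [0, 0, 2, 0, 0, -1], [0, -1, 0, 2, 0, -1], [-1, -1, 0, 0, 2, 0], [0, 0, -1, -1, 0, 2]].
The roots have two lengths (squared-length ratio 2:1); the short ones are alpha_{2,3,4,5,6}. The associated Dynkin diagram is a chain of 6 nodes with a double edge at one end; the terminal node there is the unique long simple root (C_6), so the type is C_6 (the algebra sp(12)).

C6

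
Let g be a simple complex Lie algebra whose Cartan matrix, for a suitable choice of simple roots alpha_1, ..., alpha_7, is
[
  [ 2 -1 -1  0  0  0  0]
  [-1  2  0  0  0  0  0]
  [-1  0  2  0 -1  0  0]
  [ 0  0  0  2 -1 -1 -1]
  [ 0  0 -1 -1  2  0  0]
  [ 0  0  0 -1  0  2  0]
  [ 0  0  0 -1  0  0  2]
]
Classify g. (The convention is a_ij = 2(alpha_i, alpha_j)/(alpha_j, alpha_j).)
The matrix has rank 7 with 2's on the diagonal. Reading the off-diagonal entries as Dynkin edges (a single edge where a_ij = a_ji = -1; a double or triple edge where a_ij * a_ji = 2 or 3), the diagram is a chain of 5 nodes with a fork of two nodes at one end (D_7). One simple-root ordering that puts it in standard form is (alpha_2, alpha_1, alpha_3, alpha_5, alpha_4, alpha_7, alpha_6). So the algebra is type D_7, i.e. so(14).

D_7 (so(14))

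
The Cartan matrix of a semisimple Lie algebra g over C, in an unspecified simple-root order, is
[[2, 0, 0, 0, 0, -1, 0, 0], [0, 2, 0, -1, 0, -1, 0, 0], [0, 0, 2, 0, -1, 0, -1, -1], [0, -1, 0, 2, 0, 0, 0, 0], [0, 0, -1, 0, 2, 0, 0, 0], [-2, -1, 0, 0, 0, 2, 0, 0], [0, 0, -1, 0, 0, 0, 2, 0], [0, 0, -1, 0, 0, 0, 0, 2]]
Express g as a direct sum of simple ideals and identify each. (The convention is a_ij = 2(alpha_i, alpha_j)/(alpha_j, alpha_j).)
The diagram associated to this matrix has two connected components: the simple roots {alpha_1, alpha_2, alpha_4, alpha_6} form a chain of 4 nodes with a double edge at one end; the terminal node there is the unique short simple root (B_4), and {alpha_3, alpha_5, alpha_7, alpha_8} form a chain of 2 nodes with a fork of two nodes at one end (D_4). A semisimple Lie algebra decomposes uniquely as the direct sum of simple ideals, one per connected component of its Dynkin diagram, so g ≅ B_4 ⊕ D_4 (dimension 36 + 28 = 64).

B_4 (so(9)) ⊕ D_4 (so(8))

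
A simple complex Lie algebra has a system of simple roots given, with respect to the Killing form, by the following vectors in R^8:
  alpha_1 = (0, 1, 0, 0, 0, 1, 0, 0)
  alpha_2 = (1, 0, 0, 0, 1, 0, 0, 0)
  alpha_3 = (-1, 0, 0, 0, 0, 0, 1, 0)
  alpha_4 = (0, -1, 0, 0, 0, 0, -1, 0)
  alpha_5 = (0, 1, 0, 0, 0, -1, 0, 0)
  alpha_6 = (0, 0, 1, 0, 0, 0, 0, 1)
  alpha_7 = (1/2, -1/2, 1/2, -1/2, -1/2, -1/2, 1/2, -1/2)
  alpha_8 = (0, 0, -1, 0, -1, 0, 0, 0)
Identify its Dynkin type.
type E_8

Compute the Cartan integers a_ij = 2(alpha_i, alpha_j)/(alpha_j, alpha_j); the resulting 8x8 Cartan matrix is
[[2, 0, 0, -1, 0, 0, -1, 0], [0, 2, -1, 0, 0, 0, 0, -1], [0, -1, 2, -1, 0, 0, 0, 0], [-1, 0, -1, 2, -1, 0, 0, 0], [0, 0, 0, -1, 2, 0, 0, 0], [0, 0, 0, 0, 0, 2, 0, -1], [-1, 0, 0, 0, 0, 0, 2, 0], [0, -1, 0, 0, 0, -1, 0, 2]].
All simple roots have the same length, so the diagram is simply laced. The associated Dynkin diagram is a chain of 7 nodes with one extra node attached to the third node from one end (E_8), so the type is E_8.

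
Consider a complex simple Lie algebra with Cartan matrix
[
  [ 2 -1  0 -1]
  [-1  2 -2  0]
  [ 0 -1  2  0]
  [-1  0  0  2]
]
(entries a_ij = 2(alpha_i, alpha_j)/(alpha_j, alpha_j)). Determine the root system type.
The matrix has rank 4 with 2's on the diagonal. Reading the off-diagonal entries as Dynkin edges (a single edge where a_ij = a_ji = -1; a double or triple edge where a_ij * a_ji = 2 or 3), the diagram is a chain of 4 nodes with a double edge at one end; the terminal node there is the unique short simple root (B_4). One simple-root ordering that puts it in standard form is (alpha_4, alpha_1, alpha_2, alpha_3). So the algebra is type B_4, i.e. so(9).

B_4 (so(9))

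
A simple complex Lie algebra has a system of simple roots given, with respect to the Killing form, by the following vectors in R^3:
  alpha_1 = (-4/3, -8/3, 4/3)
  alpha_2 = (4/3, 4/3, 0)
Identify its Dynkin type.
Compute the Cartan integers a_ij = 2(alpha_i, alpha_j)/(alpha_j, alpha_j); the resulting 2x2 Cartan matrix is
[[2, -3], [-1, 2]].
The roots have two lengths (squared-length ratio 3:1); the short ones are alpha_{2}. The associated Dynkin diagram is two nodes joined by a triple edge (G_2), so the type is G_2.

G_2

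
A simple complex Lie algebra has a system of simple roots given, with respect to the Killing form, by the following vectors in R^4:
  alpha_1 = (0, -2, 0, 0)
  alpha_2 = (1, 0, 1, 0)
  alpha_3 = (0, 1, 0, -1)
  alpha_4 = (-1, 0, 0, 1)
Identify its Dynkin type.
Compute the Cartan integers a_ij = 2(alpha_i, alpha_j)/(alpha_j, alpha_j); the resulting 4x4 Cartan matrix is
[[2, 0, -2, 0], [0, 2, 0, -1], [-1, 0, 2, -1], [0, -1, -1, 2]].
The roots have two lengths (squared-length ratio 2:1); the short ones are alpha_{2,3,4}. The associated Dynkin diagram is a chain of 4 nodes with a double edge at one end; the terminal node there is the unique long simple root (C_4), so the type is C_4 (the algebra sp(8)).

C_4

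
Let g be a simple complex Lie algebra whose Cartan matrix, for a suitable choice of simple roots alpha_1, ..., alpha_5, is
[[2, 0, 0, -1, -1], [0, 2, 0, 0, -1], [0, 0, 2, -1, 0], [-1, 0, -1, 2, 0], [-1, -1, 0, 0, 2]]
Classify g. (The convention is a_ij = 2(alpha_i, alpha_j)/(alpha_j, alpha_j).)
The matrix has rank 5 with 2's on the diagonal. Reading the off-diagonal entries as Dynkin edges (a single edge where a_ij = a_ji = -1; a double or triple edge where a_ij * a_ji = 2 or 3), the diagram is a chain of 5 nodes with single edges (A_5). One simple-root ordering that puts it in standard form is (alpha_3, alpha_4, alpha_1, alpha_5, alpha_2). So the algebra is type A_5, i.e. sl(6).

type A_5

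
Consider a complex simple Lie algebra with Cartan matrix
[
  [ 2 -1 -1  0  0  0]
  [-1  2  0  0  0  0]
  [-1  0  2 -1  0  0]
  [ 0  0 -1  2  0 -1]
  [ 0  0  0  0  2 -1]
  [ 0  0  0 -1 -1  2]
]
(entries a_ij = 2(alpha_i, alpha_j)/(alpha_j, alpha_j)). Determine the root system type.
A_6 (sl(7))

The matrix has rank 6 with 2's on the diagonal. Reading the off-diagonal entries as Dynkin edges (a single edge where a_ij = a_ji = -1; a double or triple edge where a_ij * a_ji = 2 or 3), the diagram is a chain of 6 nodes with single edges (A_6). One simple-root ordering that puts it in standard form is (alpha_2, alpha_1, alpha_3, alpha_4, alpha_6, alpha_5). So the algebra is type A_6, i.e. sl(7).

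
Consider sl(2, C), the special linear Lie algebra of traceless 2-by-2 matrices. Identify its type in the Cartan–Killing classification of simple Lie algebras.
A_1 (sl(2))

This is sl(2), which has dimension 2^2 - 1 = 3 and rank 2 - 1 = 1 (a Cartan subalgebra is the diagonal traceless matrices). In the classification of classical Lie algebras, the special linear algebra sl(n+1) has type A_n; here n = 1, so the Dynkin diagram is a chain of 1 nodes with single edges (A_1). Hence the type is A_1.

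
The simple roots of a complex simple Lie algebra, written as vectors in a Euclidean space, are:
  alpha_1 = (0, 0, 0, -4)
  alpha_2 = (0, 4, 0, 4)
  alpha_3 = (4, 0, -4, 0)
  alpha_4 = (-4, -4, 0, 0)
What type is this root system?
B4

Compute the Cartan integers a_ij = 2(alpha_i, alpha_j)/(alpha_j, alpha_j); the resulting 4x4 Cartan matrix is
[[2, -1, 0, 0], [-2, 2, 0, -1], [0, 0, 2, -1], [0, -1, -1, 2]].
The roots have two lengths (squared-length ratio 2:1); the short ones are alpha_{1}. The associated Dynkin diagram is a chain of 4 nodes with a double edge at one end; the terminal node there is the unique short simple root (B_4), so the type is B_4 (the algebra so(9)).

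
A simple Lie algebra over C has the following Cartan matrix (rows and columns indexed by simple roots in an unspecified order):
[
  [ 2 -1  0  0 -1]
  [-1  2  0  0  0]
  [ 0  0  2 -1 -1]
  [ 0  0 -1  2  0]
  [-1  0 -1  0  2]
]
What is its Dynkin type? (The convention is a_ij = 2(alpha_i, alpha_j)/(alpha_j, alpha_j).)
A_5 (sl(6))

The matrix has rank 5 with 2's on the diagonal. Reading the off-diagonal entries as Dynkin edges (a single edge where a_ij = a_ji = -1; a double or triple edge where a_ij * a_ji = 2 or 3), the diagram is a chain of 5 nodes with single edges (A_5). One simple-root ordering that puts it in standard form is (alpha_4, alpha_3, alpha_5, alpha_1, alpha_2). So the algebra is type A_5, i.e. sl(6).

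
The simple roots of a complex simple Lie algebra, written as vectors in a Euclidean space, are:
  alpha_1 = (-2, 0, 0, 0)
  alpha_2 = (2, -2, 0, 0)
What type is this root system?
B_2

Compute the Cartan integers a_ij = 2(alpha_i, alpha_j)/(alpha_j, alpha_j); the resulting 2x2 Cartan matrix is
[[2, -1], [-2, 2]].
The roots have two lengths (squared-length ratio 2:1); the short ones are alpha_{1}. The associated Dynkin diagram is a chain of 2 nodes with a double edge at one end; the terminal node there is the unique short simple root (B_2), so the type is B_2 (the algebra so(5)).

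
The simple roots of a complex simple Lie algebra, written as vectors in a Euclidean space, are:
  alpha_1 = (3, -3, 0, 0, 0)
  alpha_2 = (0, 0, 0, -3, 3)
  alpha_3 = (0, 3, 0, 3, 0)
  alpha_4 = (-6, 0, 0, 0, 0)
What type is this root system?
C_4 (sp(8))

Compute the Cartan integers a_ij = 2(alpha_i, alpha_j)/(alpha_j, alpha_j); the resulting 4x4 Cartan matrix is
[[2, 0, -1, -1], [0, 2, -1, 0], [-1, -1, 2, 0], [-2, 0, 0, 2]].
The roots have two lengths (squared-length ratio 2:1); the short ones are alpha_{1,2,3}. The associated Dynkin diagram is a chain of 4 nodes with a double edge at one end; the terminal node there is the unique long simple root (C_4), so the type is C_4 (the algebra sp(8)).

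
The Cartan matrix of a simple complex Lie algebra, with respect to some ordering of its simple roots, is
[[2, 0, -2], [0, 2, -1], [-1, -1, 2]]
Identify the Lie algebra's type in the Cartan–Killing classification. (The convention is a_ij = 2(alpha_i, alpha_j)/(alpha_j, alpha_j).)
The matrix has rank 3 with 2's on the diagonal. Reading the off-diagonal entries as Dynkin edges (a single edge where a_ij = a_ji = -1; a double or triple edge where a_ij * a_ji = 2 or 3), the diagram is a chain of 3 nodes with a double edge at one end; the terminal node there is the unique long simple root (C_3). One simple-root ordering that puts it in standard form is (alpha_2, alpha_3, alpha_1). So the algebra is type C_3, i.e. sp(6).

type C_3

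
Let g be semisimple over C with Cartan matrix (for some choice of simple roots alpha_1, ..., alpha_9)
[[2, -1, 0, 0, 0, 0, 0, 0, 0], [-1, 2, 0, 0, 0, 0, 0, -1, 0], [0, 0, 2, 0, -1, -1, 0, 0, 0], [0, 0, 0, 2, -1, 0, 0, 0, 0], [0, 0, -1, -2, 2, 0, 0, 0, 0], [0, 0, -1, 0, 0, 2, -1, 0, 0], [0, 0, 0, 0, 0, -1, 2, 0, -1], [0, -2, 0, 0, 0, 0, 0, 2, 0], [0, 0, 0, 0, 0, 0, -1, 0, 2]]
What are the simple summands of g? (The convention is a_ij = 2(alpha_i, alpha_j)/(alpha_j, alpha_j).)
The diagram associated to this matrix has two connected components: the simple roots {alpha_3, alpha_4, alpha_5, alpha_6, alpha_7, alpha_9} form a chain of 6 nodes with a double edge at one end; the terminal node there is the unique short simple root (B_6), and {alpha_1, alpha_2, alpha_8} form a chain of 3 nodes with a double edge at one end; the terminal node there is the unique long simple root (C_3). A semisimple Lie algebra decomposes uniquely as the direct sum of simple ideals, one per connected component of its Dynkin diagram, so g ≅ B_6 ⊕ C_3 (dimension 78 + 21 = 99).

type B_6 + type C_3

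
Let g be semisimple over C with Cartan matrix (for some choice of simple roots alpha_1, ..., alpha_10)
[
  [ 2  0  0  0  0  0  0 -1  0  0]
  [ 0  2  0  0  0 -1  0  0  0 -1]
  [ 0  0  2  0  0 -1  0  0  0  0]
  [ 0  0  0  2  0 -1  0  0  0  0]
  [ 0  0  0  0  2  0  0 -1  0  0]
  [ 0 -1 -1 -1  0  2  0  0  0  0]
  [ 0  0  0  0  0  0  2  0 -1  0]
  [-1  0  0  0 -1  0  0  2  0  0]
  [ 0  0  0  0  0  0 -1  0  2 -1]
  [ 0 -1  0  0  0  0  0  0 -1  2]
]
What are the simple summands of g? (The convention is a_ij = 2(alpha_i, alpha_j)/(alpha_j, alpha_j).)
A_3 (sl(4)) ⊕ D_7 (so(14))

The diagram associated to this matrix has two connected components: the simple roots {alpha_1, alpha_5, alpha_8} form a chain of 3 nodes with single edges (A_3), and {alpha_2, alpha_3, alpha_4, alpha_6, alpha_7, alpha_9, alpha_10} form a chain of 5 nodes with a fork of two nodes at one end (D_7). A semisimple Lie algebra decomposes uniquely as the direct sum of simple ideals, one per connected component of its Dynkin diagram, so g ≅ A_3 ⊕ D_7 (dimension 15 + 91 = 106).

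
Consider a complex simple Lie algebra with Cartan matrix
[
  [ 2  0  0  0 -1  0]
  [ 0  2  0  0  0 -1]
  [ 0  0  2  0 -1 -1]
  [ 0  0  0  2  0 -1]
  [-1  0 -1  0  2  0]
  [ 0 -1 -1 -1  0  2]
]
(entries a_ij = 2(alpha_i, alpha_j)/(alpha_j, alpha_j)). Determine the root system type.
The matrix has rank 6 with 2's on the diagonal. Reading the off-diagonal entries as Dynkin edges (a single edge where a_ij = a_ji = -1; a double or triple edge where a_ij * a_ji = 2 or 3), the diagram is a chain of 4 nodes with a fork of two nodes at one end (D_6). One simple-root ordering that puts it in standard form is (alpha_1, alpha_5, alpha_3, alpha_6, alpha_2, alpha_4). So the algebra is type D_6, i.e. so(12).

type D_6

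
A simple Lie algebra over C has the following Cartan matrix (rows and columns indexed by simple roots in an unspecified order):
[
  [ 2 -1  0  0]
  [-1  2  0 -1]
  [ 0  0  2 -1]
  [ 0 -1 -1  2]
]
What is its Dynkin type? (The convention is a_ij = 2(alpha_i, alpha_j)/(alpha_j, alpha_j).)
The matrix has rank 4 with 2's on the diagonal. Reading the off-diagonal entries as Dynkin edges (a single edge where a_ij = a_ji = -1; a double or triple edge where a_ij * a_ji = 2 or 3), the diagram is a chain of 4 nodes with single edges (A_4). One simple-root ordering that puts it in standard form is (alpha_1, alpha_2, alpha_4, alpha_3). So the algebra is type A_4, i.e. sl(5).

A_4 (sl(5))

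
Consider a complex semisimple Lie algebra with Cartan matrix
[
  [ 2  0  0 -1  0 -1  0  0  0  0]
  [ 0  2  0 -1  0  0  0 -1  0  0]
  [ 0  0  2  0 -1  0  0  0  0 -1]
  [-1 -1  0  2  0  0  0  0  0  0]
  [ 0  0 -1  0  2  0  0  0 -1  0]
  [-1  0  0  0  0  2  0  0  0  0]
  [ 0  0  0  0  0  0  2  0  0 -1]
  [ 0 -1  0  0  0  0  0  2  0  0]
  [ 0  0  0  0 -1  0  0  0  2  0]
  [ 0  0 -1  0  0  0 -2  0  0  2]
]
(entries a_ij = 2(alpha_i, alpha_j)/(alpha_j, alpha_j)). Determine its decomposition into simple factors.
A_5 ⊕ B_5

The diagram associated to this matrix has two connected components: the simple roots {alpha_1, alpha_2, alpha_4, alpha_6, alpha_8} form a chain of 5 nodes with single edges (A_5), and {alpha_3, alpha_5, alpha_7, alpha_9, alpha_10} form a chain of 5 nodes with a double edge at one end; the terminal node there is the unique short simple root (B_5). A semisimple Lie algebra decomposes uniquely as the direct sum of simple ideals, one per connected component of its Dynkin diagram, so g ≅ A_5 ⊕ B_5 (dimension 35 + 55 = 90).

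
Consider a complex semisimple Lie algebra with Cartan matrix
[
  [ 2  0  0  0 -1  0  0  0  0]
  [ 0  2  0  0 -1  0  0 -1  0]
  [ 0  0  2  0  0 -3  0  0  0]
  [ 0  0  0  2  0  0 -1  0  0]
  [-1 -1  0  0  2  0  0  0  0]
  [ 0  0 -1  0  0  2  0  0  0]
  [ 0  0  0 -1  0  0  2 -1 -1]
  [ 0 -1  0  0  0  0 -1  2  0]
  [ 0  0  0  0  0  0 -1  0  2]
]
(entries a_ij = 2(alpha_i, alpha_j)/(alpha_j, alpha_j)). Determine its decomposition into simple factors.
D_7 ⊕ G_2

The diagram associated to this matrix has two connected components: the simple roots {alpha_1, alpha_2, alpha_4, alpha_5, alpha_7, alpha_8, alpha_9} form a chain of 5 nodes with a fork of two nodes at one end (D_7), and {alpha_3, alpha_6} form two nodes joined by a triple edge (G_2). A semisimple Lie algebra decomposes uniquely as the direct sum of simple ideals, one per connected component of its Dynkin diagram, so g ≅ D_7 ⊕ G_2 (dimension 91 + 14 = 105).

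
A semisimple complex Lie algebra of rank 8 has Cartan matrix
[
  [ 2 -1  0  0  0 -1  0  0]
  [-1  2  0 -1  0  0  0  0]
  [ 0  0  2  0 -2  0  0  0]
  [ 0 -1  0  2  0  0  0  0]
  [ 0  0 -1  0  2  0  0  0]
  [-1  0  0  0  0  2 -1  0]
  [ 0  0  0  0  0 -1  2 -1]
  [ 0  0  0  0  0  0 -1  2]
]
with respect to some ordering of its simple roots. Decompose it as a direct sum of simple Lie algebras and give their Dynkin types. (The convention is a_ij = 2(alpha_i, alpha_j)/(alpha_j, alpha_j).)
type A_6 ⊕ type B_2

The diagram associated to this matrix has two connected components: the simple roots {alpha_1, alpha_2, alpha_4, alpha_6, alpha_7, alpha_8} form a chain of 6 nodes with single edges (A_6), and {alpha_3, alpha_5} form a chain of 2 nodes with a double edge at one end; the terminal node there is the unique short simple root (B_2). A semisimple Lie algebra decomposes uniquely as the direct sum of simple ideals, one per connected component of its Dynkin diagram, so g ≅ A_6 ⊕ B_2 (dimension 48 + 10 = 58).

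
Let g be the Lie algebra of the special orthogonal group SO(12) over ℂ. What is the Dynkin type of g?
D_6

This is so(12) with 12 even, which has dimension 12(12-1)/2 = 66 and rank 12/2 = 6. In the classification of classical Lie algebras, the orthogonal algebra so(2n) in an even number of variables has type D_n; here n = 6, so the Dynkin diagram is a chain of 4 nodes with a fork of two nodes at one end (D_6). Hence the type is D_6.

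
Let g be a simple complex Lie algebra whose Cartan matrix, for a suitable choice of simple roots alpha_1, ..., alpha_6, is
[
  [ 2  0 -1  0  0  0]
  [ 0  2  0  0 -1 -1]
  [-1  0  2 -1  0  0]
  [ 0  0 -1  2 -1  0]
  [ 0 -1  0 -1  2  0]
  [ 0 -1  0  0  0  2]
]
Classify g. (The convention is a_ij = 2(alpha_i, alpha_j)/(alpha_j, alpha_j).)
The matrix has rank 6 with 2's on the diagonal. Reading the off-diagonal entries as Dynkin edges (a single edge where a_ij = a_ji = -1; a double or triple edge where a_ij * a_ji = 2 or 3), the diagram is a chain of 6 nodes with single edges (A_6). One simple-root ordering that puts it in standard form is (alpha_6, alpha_2, alpha_5, alpha_4, alpha_3, alpha_1). So the algebra is type A_6, i.e. sl(7).

A_6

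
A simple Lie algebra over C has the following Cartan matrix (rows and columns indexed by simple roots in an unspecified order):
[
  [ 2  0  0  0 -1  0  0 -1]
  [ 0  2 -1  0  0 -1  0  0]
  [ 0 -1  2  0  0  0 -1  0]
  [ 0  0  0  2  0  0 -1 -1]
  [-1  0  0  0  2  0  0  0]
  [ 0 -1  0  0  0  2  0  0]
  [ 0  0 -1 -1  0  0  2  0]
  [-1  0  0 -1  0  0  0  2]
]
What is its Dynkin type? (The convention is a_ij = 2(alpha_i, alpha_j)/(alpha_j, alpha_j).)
The matrix has rank 8 with 2's on the diagonal. Reading the off-diagonal entries as Dynkin edges (a single edge where a_ij = a_ji = -1; a double or triple edge where a_ij * a_ji = 2 or 3), the diagram is a chain of 8 nodes with single edges (A_8). One simple-root ordering that puts it in standard form is (alpha_5, alpha_1, alpha_8, alpha_4, alpha_7, alpha_3, alpha_2, alpha_6). So the algebra is type A_8, i.e. sl(9).

A8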